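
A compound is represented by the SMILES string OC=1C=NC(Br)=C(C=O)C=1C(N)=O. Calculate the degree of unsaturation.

6

Molecular formula: C7H5BrN2O3.
DoU = (2C + 2 + N − H − X) / 2, where X is the halogen count and O/S are ignored.
    = (2·7 + 2 + 2 − 5 − 1) / 2 = 12 / 2 = 6.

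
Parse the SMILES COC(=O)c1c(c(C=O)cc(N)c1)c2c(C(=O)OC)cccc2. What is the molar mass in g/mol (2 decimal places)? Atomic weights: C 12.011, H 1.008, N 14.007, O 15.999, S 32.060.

First, the molecular formula is C17H15NO5 (counting implicit H from valence).
  C: 17 × 12.011 = 204.187
  H: 15 × 1.008 = 15.120
  N: 1 × 14.007 = 14.007
  O: 5 × 15.999 = 79.995
Sum: 17×12.011 + 15×1.008 + 1×14.007 + 5×15.999 = 313.309 → 313.31 g/mol.

313.31 g/mol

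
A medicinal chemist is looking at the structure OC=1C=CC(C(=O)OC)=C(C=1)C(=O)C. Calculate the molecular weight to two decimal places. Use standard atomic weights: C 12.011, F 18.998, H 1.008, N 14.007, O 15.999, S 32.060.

First, the molecular formula is C10H10O4 (counting implicit H from valence).
  C: 10 × 12.011 = 120.110
  H: 10 × 1.008 = 10.080
  O: 4 × 15.999 = 63.996
Sum: 10×12.011 + 10×1.008 + 4×15.999 = 194.186 → 194.19 g/mol.

194.19 g/mol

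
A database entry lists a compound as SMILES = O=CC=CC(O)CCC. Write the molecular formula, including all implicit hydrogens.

C7H12O2

Walk through each heavy atom and fill implicit hydrogens from standard valence (C 4, N 3, O 2, S 2, halogen 1):
  atom 1: O, bond orders sum to 2 (valence 2) → 0 H
  atom 2: C, bond orders sum to 3 (valence 4) → 1 H
  atom 3: C, bond orders sum to 3 (valence 4) → 1 H
  atom 4: C, bond orders sum to 3 (valence 4) → 1 H
  atom 5: C, bond orders sum to 3 (valence 4) → 1 H
  atom 6: O, bond orders sum to 1 (valence 2) → 1 H
  atom 7: C, bond orders sum to 2 (valence 4) → 2 H
  atom 8: C, bond orders sum to 2 (valence 4) → 2 H
  atom 9: C, bond orders sum to 1 (valence 4) → 3 H
Totals → C:7, H:12, O:2.
In Hill order: C7H12O2.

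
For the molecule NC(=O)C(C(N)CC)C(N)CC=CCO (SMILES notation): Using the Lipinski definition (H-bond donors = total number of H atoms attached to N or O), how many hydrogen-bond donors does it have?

7

Donors: find every N or O and count the H atoms it carries.
  atom 1 (N): bond orders sum to 1 → 2 H
  atom 3 (O): bond orders sum to 2 → 0 H
  atom 6 (N): bond orders sum to 1 → 2 H
  atom 10 (N): bond orders sum to 1 → 2 H
  atom 15 (O): bond orders sum to 1 → 1 H
Lipinski HBD = 7.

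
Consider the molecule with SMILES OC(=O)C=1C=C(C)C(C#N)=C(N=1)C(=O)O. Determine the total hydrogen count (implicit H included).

Walk through each heavy atom and fill implicit hydrogens from standard valence (C 4, N 3, O 2, S 2, halogen 1):
  atom 1: O, bond orders sum to 1 (valence 2) → 1 H
  atom 2: C, bond orders sum to 4 (valence 4) → 0 H
  atom 3: O, bond orders sum to 2 (valence 2) → 0 H
  atom 4: C, bond orders sum to 4 (valence 4) → 0 H
  atom 5: C, bond orders sum to 3 (valence 4) → 1 H
  atom 6: C, bond orders sum to 4 (valence 4) → 0 H
  atom 7: C, bond orders sum to 1 (valence 4) → 3 H
  atom 8: C, bond orders sum to 4 (valence 4) → 0 H
  atom 9: C, bond orders sum to 4 (valence 4) → 0 H
  atom 10: N, bond orders sum to 3 (valence 3) → 0 H
  atom 11: C, bond orders sum to 4 (valence 4) → 0 H
  atom 12: N, bond orders sum to 3 (valence 3) → 0 H
  atom 13: C, bond orders sum to 4 (valence 4) → 0 H
  atom 14: O, bond orders sum to 2 (valence 2) → 0 H
  atom 15: O, bond orders sum to 1 (valence 2) → 1 H
Total hydrogens: 6.

6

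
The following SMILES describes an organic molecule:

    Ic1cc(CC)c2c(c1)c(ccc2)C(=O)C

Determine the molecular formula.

Walk through each heavy atom and fill implicit hydrogens from standard valence (C 4, N 3, O 2, S 2, halogen 1); for lowercase aromatic atoms, an aromatic c carries 1 H when it has two neighbours and 0 H with three, and aromatic n carries 0 H:
  atom 1: I (halogen, monovalent) → 0 H
  atom 2: aromatic c, 3 neighbours → 0 H
  atom 3: aromatic c, 2 neighbours → 1 H
  atom 4: aromatic c, 3 neighbours → 0 H
  atom 5: C, bond orders sum to 2 (valence 4) → 2 H
  atom 6: C, bond orders sum to 1 (valence 4) → 3 H
  atom 7: aromatic c, 3 neighbours → 0 H
  atom 8: aromatic c, 3 neighbours → 0 H
  atom 9: aromatic c, 2 neighbours → 1 H
  atom 10: aromatic c, 3 neighbours → 0 H
  atom 11: aromatic c, 2 neighbours → 1 H
  atom 12: aromatic c, 2 neighbours → 1 H
  atom 13: aromatic c, 2 neighbours → 1 H
  atom 14: C, bond orders sum to 4 (valence 4) → 0 H
  atom 15: O, bond orders sum to 2 (valence 2) → 0 H
  atom 16: C, bond orders sum to 1 (valence 4) → 3 H
Totals → C:14, H:13, I:1, O:1.

C14H13IO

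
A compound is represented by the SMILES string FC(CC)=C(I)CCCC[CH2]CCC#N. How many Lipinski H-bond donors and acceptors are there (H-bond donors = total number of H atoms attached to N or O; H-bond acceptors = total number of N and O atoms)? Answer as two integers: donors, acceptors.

Donors: find every N or O and count the H atoms it carries.
  atom 15 (N): bond orders sum to 3 → 0 H
Lipinski HBD = 0.
Acceptors: N atoms = 1, O atoms = 0 → HBA = 1.

0, 1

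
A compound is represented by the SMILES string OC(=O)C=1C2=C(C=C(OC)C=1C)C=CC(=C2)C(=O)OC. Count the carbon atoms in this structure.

Count every carbon token in the SMILES (each C, including those in ring-closure positions and inside branches).
Carbon count: 15.

15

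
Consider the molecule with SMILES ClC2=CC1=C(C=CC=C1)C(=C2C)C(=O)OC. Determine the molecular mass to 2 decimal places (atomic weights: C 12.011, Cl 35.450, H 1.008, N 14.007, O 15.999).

234.68 g/mol

First, the molecular formula is C13H11ClO2 (counting implicit H from valence).
  C: 13 × 12.011 = 156.143
  Cl: 1 × 35.450 = 35.450
  H: 11 × 1.008 = 11.088
  O: 2 × 15.999 = 31.998
Sum: 13×12.011 + 1×35.450 + 11×1.008 + 2×15.999 = 234.679 → 234.68 g/mol.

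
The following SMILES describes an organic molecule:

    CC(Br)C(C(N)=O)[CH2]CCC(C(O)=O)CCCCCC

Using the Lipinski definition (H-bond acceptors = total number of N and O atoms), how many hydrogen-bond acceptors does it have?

N atoms: 1; O atoms: 3.
Lipinski HBA = 1 + 3 = 4.

4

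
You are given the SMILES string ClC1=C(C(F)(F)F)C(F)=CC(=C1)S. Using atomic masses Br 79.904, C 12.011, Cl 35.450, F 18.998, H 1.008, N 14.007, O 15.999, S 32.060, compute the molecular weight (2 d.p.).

230.60 g/mol

First, the molecular formula is C7H3ClF4S (counting implicit H from valence).
  C: 7 × 12.011 = 84.077
  Cl: 1 × 35.450 = 35.450
  F: 4 × 18.998 = 75.992
  H: 3 × 1.008 = 3.024
  S: 1 × 32.060 = 32.060
Sum: 7×12.011 + 1×35.450 + 4×18.998 + 3×1.008 + 1×32.060 = 230.603 → 230.60 g/mol.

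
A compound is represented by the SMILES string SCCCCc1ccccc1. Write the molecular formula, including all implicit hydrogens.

Walk through each heavy atom and fill implicit hydrogens from standard valence (C 4, N 3, O 2, S 2, halogen 1); for lowercase aromatic atoms, an aromatic c carries 1 H when it has two neighbours and 0 H with three, and aromatic n carries 0 H:
  atom 1: S, bond orders sum to 1 (valence 2) → 1 H
  atom 2: C, bond orders sum to 2 (valence 4) → 2 H
  atom 3: C, bond orders sum to 2 (valence 4) → 2 H
  atom 4: C, bond orders sum to 2 (valence 4) → 2 H
  atom 5: C, bond orders sum to 2 (valence 4) → 2 H
  atom 6: aromatic c, 3 neighbours → 0 H
  atom 7: aromatic c, 2 neighbours → 1 H
  atom 8: aromatic c, 2 neighbours → 1 H
  atom 9: aromatic c, 2 neighbours → 1 H
  atom 10: aromatic c, 2 neighbours → 1 H
  atom 11: aromatic c, 2 neighbours → 1 H
Totals → C:10, H:14, S:1.

C10H14S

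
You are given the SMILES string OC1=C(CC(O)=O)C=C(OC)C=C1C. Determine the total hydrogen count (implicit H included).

12

Walk through each heavy atom and fill implicit hydrogens from standard valence (C 4, N 3, O 2, S 2, halogen 1):
  atom 1: O, bond orders sum to 1 (valence 2) → 1 H
  atom 2: C, bond orders sum to 4 (valence 4) → 0 H
  atom 3: C, bond orders sum to 4 (valence 4) → 0 H
  atom 4: C, bond orders sum to 2 (valence 4) → 2 H
  atom 5: C, bond orders sum to 4 (valence 4) → 0 H
  atom 6: O, bond orders sum to 1 (valence 2) → 1 H
  atom 7: O, bond orders sum to 2 (valence 2) → 0 H
  atom 8: C, bond orders sum to 3 (valence 4) → 1 H
  atom 9: C, bond orders sum to 4 (valence 4) → 0 H
  atom 10: O, bond orders sum to 2 (valence 2) → 0 H
  atom 11: C, bond orders sum to 1 (valence 4) → 3 H
  atom 12: C, bond orders sum to 3 (valence 4) → 1 H
  atom 13: C, bond orders sum to 4 (valence 4) → 0 H
  atom 14: C, bond orders sum to 1 (valence 4) → 3 H
Total hydrogens: 12.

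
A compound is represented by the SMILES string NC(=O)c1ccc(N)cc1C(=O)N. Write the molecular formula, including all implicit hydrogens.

Walk through each heavy atom and fill implicit hydrogens from standard valence (C 4, N 3, O 2, S 2, halogen 1); for lowercase aromatic atoms, an aromatic c carries 1 H when it has two neighbours and 0 H with three, and aromatic n carries 0 H:
  atom 1: N, bond orders sum to 1 (valence 3) → 2 H
  atom 2: C, bond orders sum to 4 (valence 4) → 0 H
  atom 3: O, bond orders sum to 2 (valence 2) → 0 H
  atom 4: aromatic c, 3 neighbours → 0 H
  atom 5: aromatic c, 2 neighbours → 1 H
  atom 6: aromatic c, 2 neighbours → 1 H
  atom 7: aromatic c, 3 neighbours → 0 H
  atom 8: N, bond orders sum to 1 (valence 3) → 2 H
  atom 9: aromatic c, 2 neighbours → 1 H
  atom 10: aromatic c, 3 neighbours → 0 H
  atom 11: C, bond orders sum to 4 (valence 4) → 0 H
  atom 12: O, bond orders sum to 2 (valence 2) → 0 H
  atom 13: N, bond orders sum to 1 (valence 3) → 2 H
Totals → C:8, H:9, N:3, O:2.

C8H9N3O2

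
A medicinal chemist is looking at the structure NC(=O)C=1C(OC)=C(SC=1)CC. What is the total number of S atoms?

Scan the SMILES for S atoms (remember two-letter symbols like Cl and Br are single atoms).
Sulfur count: 1.

1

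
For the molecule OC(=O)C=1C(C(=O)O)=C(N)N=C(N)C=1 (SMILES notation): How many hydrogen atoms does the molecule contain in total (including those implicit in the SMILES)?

Walk through each heavy atom and fill implicit hydrogens from standard valence (C 4, N 3, O 2, S 2, halogen 1):
  atom 1: O, bond orders sum to 1 (valence 2) → 1 H
  atom 2: C, bond orders sum to 4 (valence 4) → 0 H
  atom 3: O, bond orders sum to 2 (valence 2) → 0 H
  atom 4: C, bond orders sum to 4 (valence 4) → 0 H
  atom 5: C, bond orders sum to 4 (valence 4) → 0 H
  atom 6: C, bond orders sum to 4 (valence 4) → 0 H
  atom 7: O, bond orders sum to 2 (valence 2) → 0 H
  atom 8: O, bond orders sum to 1 (valence 2) → 1 H
  atom 9: C, bond orders sum to 4 (valence 4) → 0 H
  atom 10: N, bond orders sum to 1 (valence 3) → 2 H
  atom 11: N, bond orders sum to 3 (valence 3) → 0 H
  atom 12: C, bond orders sum to 4 (valence 4) → 0 H
  atom 13: N, bond orders sum to 1 (valence 3) → 2 H
  atom 14: C, bond orders sum to 3 (valence 4) → 1 H
Total hydrogens: 7.

7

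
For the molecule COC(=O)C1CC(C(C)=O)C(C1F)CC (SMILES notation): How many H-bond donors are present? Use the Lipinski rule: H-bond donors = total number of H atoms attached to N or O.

0

Donors: find every N or O and count the H atoms it carries.
  atom 2 (O): bond orders sum to 2 → 0 H
  atom 4 (O): bond orders sum to 2 → 0 H
  atom 10 (O): bond orders sum to 2 → 0 H
Lipinski HBD = 0.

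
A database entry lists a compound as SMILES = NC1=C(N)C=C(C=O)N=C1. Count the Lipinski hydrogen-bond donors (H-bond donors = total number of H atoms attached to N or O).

4

Donors: find every N or O and count the H atoms it carries.
  atom 1 (N): bond orders sum to 1 → 2 H
  atom 4 (N): bond orders sum to 1 → 2 H
  atom 8 (O): bond orders sum to 2 → 0 H
  atom 9 (N): bond orders sum to 3 → 0 H
Lipinski HBD = 4.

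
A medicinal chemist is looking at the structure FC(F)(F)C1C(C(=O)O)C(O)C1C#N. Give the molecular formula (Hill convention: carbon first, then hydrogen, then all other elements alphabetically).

Walk through each heavy atom and fill implicit hydrogens from standard valence (C 4, N 3, O 2, S 2, halogen 1):
  atom 1: F (halogen, monovalent) → 0 H
  atom 2: C, bond orders sum to 4 (valence 4) → 0 H
  atom 3: F (halogen, monovalent) → 0 H
  atom 4: F (halogen, monovalent) → 0 H
  atom 5: C, bond orders sum to 3 (valence 4) → 1 H
  atom 6: C, bond orders sum to 3 (valence 4) → 1 H
  atom 7: C, bond orders sum to 4 (valence 4) → 0 H
  atom 8: O, bond orders sum to 2 (valence 2) → 0 H
  atom 9: O, bond orders sum to 1 (valence 2) → 1 H
  atom 10: C, bond orders sum to 3 (valence 4) → 1 H
  atom 11: O, bond orders sum to 1 (valence 2) → 1 H
  atom 12: C, bond orders sum to 3 (valence 4) → 1 H
  atom 13: C, bond orders sum to 4 (valence 4) → 0 H
  atom 14: N, bond orders sum to 3 (valence 3) → 0 H
Totals → C:7, H:6, F:3, N:1, O:3.

C7H6F3NO3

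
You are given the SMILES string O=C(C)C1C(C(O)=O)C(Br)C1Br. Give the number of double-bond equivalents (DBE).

3

Molecular formula: C7H8Br2O3.
DoU = (2C + 2 + N − H − X) / 2, where X is the halogen count and O/S are ignored.
    = (2·7 + 2 + 0 − 8 − 2) / 2 = 6 / 2 = 3.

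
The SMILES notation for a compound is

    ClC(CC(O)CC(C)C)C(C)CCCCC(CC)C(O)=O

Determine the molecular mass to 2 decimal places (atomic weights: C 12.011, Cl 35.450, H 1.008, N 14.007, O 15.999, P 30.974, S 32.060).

320.90 g/mol

First, the molecular formula is C17H33ClO3 (counting implicit H from valence).
  C: 17 × 12.011 = 204.187
  Cl: 1 × 35.450 = 35.450
  H: 33 × 1.008 = 33.264
  O: 3 × 15.999 = 47.997
Sum: 17×12.011 + 1×35.450 + 33×1.008 + 3×15.999 = 320.898 → 320.90 g/mol.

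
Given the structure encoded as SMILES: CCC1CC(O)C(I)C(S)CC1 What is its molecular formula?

Walk through each heavy atom and fill implicit hydrogens from standard valence (C 4, N 3, O 2, S 2, halogen 1):
  atom 1: C, bond orders sum to 1 (valence 4) → 3 H
  atom 2: C, bond orders sum to 2 (valence 4) → 2 H
  atom 3: C, bond orders sum to 3 (valence 4) → 1 H
  atom 4: C, bond orders sum to 2 (valence 4) → 2 H
  atom 5: C, bond orders sum to 3 (valence 4) → 1 H
  atom 6: O, bond orders sum to 1 (valence 2) → 1 H
  atom 7: C, bond orders sum to 3 (valence 4) → 1 H
  atom 8: I (halogen, monovalent) → 0 H
  atom 9: C, bond orders sum to 3 (valence 4) → 1 H
  atom 10: S, bond orders sum to 1 (valence 2) → 1 H
  atom 11: C, bond orders sum to 2 (valence 4) → 2 H
  atom 12: C, bond orders sum to 2 (valence 4) → 2 H
Totals → C:9, H:17, I:1, O:1, S:1.
In Hill order: C9H17IOS.

C9H17IOS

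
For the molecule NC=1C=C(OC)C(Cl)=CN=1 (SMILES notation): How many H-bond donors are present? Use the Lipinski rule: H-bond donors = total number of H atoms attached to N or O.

Donors: find every N or O and count the H atoms it carries.
  atom 1 (N): bond orders sum to 1 → 2 H
  atom 5 (O): bond orders sum to 2 → 0 H
  atom 10 (N): bond orders sum to 3 → 0 H
Lipinski HBD = 2.

2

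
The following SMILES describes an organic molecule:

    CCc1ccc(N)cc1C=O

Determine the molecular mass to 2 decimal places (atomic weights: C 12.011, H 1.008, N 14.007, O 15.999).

149.19 g/mol

First, the molecular formula is C9H11NO (counting implicit H from valence).
  C: 9 × 12.011 = 108.099
  H: 11 × 1.008 = 11.088
  N: 1 × 14.007 = 14.007
  O: 1 × 15.999 = 15.999
Sum: 9×12.011 + 11×1.008 + 1×14.007 + 1×15.999 = 149.193 → 149.19 g/mol.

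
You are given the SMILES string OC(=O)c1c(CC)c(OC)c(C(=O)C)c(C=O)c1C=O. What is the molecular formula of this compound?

Walk through each heavy atom and fill implicit hydrogens from standard valence (C 4, N 3, O 2, S 2, halogen 1); for lowercase aromatic atoms, an aromatic c carries 1 H when it has two neighbours and 0 H with three, and aromatic n carries 0 H:
  atom 1: O, bond orders sum to 1 (valence 2) → 1 H
  atom 2: C, bond orders sum to 4 (valence 4) → 0 H
  atom 3: O, bond orders sum to 2 (valence 2) → 0 H
  atom 4: aromatic c, 3 neighbours → 0 H
  atom 5: aromatic c, 3 neighbours → 0 H
  atom 6: C, bond orders sum to 2 (valence 4) → 2 H
  atom 7: C, bond orders sum to 1 (valence 4) → 3 H
  atom 8: aromatic c, 3 neighbours → 0 H
  atom 9: O, bond orders sum to 2 (valence 2) → 0 H
  atom 10: C, bond orders sum to 1 (valence 4) → 3 H
  atom 11: aromatic c, 3 neighbours → 0 H
  atom 12: C, bond orders sum to 4 (valence 4) → 0 H
  atom 13: O, bond orders sum to 2 (valence 2) → 0 H
  atom 14: C, bond orders sum to 1 (valence 4) → 3 H
  atom 15: aromatic c, 3 neighbours → 0 H
  atom 16: C, bond orders sum to 3 (valence 4) → 1 H
  atom 17: O, bond orders sum to 2 (valence 2) → 0 H
  atom 18: aromatic c, 3 neighbours → 0 H
  atom 19: C, bond orders sum to 3 (valence 4) → 1 H
  atom 20: O, bond orders sum to 2 (valence 2) → 0 H
Totals → C:14, H:14, O:6.
In Hill order: C14H14O6.

C14H14O6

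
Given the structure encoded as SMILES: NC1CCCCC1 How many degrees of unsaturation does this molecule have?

1

Degree of unsaturation = (number of rings) + (number of π bonds).
Ring closures in the SMILES: 1.
π bonds: none → 0 DoU from unsaturation.
Total DoU = 1 + 0 = 1.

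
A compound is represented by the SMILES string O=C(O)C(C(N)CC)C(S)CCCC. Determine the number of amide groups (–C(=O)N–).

0

Scan the SMILES for the amide motif — none present.
Groups that are present: 1 carboxylic acid, 1 primary amine, 1 thiol.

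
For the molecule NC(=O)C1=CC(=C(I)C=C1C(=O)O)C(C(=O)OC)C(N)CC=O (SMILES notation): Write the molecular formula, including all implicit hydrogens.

Walk through each heavy atom and fill implicit hydrogens from standard valence (C 4, N 3, O 2, S 2, halogen 1):
  atom 1: N, bond orders sum to 1 (valence 3) → 2 H
  atom 2: C, bond orders sum to 4 (valence 4) → 0 H
  atom 3: O, bond orders sum to 2 (valence 2) → 0 H
  atom 4: C, bond orders sum to 4 (valence 4) → 0 H
  atom 5: C, bond orders sum to 3 (valence 4) → 1 H
  atom 6: C, bond orders sum to 4 (valence 4) → 0 H
  atom 7: C, bond orders sum to 4 (valence 4) → 0 H
  atom 8: I (halogen, monovalent) → 0 H
  atom 9: C, bond orders sum to 3 (valence 4) → 1 H
  atom 10: C, bond orders sum to 4 (valence 4) → 0 H
  atom 11: C, bond orders sum to 4 (valence 4) → 0 H
  atom 12: O, bond orders sum to 2 (valence 2) → 0 H
  atom 13: O, bond orders sum to 1 (valence 2) → 1 H
  atom 14: C, bond orders sum to 3 (valence 4) → 1 H
  atom 15: C, bond orders sum to 4 (valence 4) → 0 H
  atom 16: O, bond orders sum to 2 (valence 2) → 0 H
  atom 17: O, bond orders sum to 2 (valence 2) → 0 H
  atom 18: C, bond orders sum to 1 (valence 4) → 3 H
  atom 19: C, bond orders sum to 3 (valence 4) → 1 H
  atom 20: N, bond orders sum to 1 (valence 3) → 2 H
  atom 21: C, bond orders sum to 2 (valence 4) → 2 H
  atom 22: C, bond orders sum to 3 (valence 4) → 1 H
  atom 23: O, bond orders sum to 2 (valence 2) → 0 H
Totals → C:14, H:15, I:1, N:2, O:6.
In Hill order: C14H15IN2O6.

C14H15IN2O6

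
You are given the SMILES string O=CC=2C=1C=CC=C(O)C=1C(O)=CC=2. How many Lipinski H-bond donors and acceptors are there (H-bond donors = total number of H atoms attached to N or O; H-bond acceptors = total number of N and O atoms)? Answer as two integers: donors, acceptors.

Donors: find every N or O and count the H atoms it carries.
  atom 1 (O): bond orders sum to 2 → 0 H
  atom 9 (O): bond orders sum to 1 → 1 H
  atom 12 (O): bond orders sum to 1 → 1 H
Lipinski HBD = 2.
Acceptors: N atoms = 0, O atoms = 3 → HBA = 3.

2, 3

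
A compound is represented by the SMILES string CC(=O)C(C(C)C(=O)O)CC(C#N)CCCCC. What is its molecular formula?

Walk through each heavy atom and fill implicit hydrogens from standard valence (C 4, N 3, O 2, S 2, halogen 1):
  atom 1: C, bond orders sum to 1 (valence 4) → 3 H
  atom 2: C, bond orders sum to 4 (valence 4) → 0 H
  atom 3: O, bond orders sum to 2 (valence 2) → 0 H
  atom 4: C, bond orders sum to 3 (valence 4) → 1 H
  atom 5: C, bond orders sum to 3 (valence 4) → 1 H
  atom 6: C, bond orders sum to 1 (valence 4) → 3 H
  atom 7: C, bond orders sum to 4 (valence 4) → 0 H
  atom 8: O, bond orders sum to 2 (valence 2) → 0 H
  atom 9: O, bond orders sum to 1 (valence 2) → 1 H
  atom 10: C, bond orders sum to 2 (valence 4) → 2 H
  atom 11: C, bond orders sum to 3 (valence 4) → 1 H
  atom 12: C, bond orders sum to 4 (valence 4) → 0 H
  atom 13: N, bond orders sum to 3 (valence 3) → 0 H
  atom 14: C, bond orders sum to 2 (valence 4) → 2 H
  atom 15: C, bond orders sum to 2 (valence 4) → 2 H
  atom 16: C, bond orders sum to 2 (valence 4) → 2 H
  atom 17: C, bond orders sum to 2 (valence 4) → 2 H
  atom 18: C, bond orders sum to 1 (valence 4) → 3 H
Totals → C:14, H:23, N:1, O:3.
In Hill order: C14H23NO3.

C14H23NO3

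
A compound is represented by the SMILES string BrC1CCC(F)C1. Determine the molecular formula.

Walk through each heavy atom and fill implicit hydrogens from standard valence (C 4, N 3, O 2, S 2, halogen 1):
  atom 1: Br (halogen, monovalent) → 0 H
  atom 2: C, bond orders sum to 3 (valence 4) → 1 H
  atom 3: C, bond orders sum to 2 (valence 4) → 2 H
  atom 4: C, bond orders sum to 2 (valence 4) → 2 H
  atom 5: C, bond orders sum to 3 (valence 4) → 1 H
  atom 6: F (halogen, monovalent) → 0 H
  atom 7: C, bond orders sum to 2 (valence 4) → 2 H
Totals → C:5, H:8, Br:1, F:1.

C5H8BrF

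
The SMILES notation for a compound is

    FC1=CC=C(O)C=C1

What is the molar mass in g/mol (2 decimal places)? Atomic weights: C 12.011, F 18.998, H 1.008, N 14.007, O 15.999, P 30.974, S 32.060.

112.10 g/mol

First, the molecular formula is C6H5FO (counting implicit H from valence).
  C: 6 × 12.011 = 72.066
  F: 1 × 18.998 = 18.998
  H: 5 × 1.008 = 5.040
  O: 1 × 15.999 = 15.999
Sum: 6×12.011 + 1×18.998 + 5×1.008 + 1×15.999 = 112.103 → 112.10 g/mol.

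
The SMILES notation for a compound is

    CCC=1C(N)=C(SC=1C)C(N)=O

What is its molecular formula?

C8H12N2OS

Walk through each heavy atom and fill implicit hydrogens from standard valence (C 4, N 3, O 2, S 2, halogen 1):
  atom 1: C, bond orders sum to 1 (valence 4) → 3 H
  atom 2: C, bond orders sum to 2 (valence 4) → 2 H
  atom 3: C, bond orders sum to 4 (valence 4) → 0 H
  atom 4: C, bond orders sum to 4 (valence 4) → 0 H
  atom 5: N, bond orders sum to 1 (valence 3) → 2 H
  atom 6: C, bond orders sum to 4 (valence 4) → 0 H
  atom 7: S, bond orders sum to 2 (valence 2) → 0 H
  atom 8: C, bond orders sum to 4 (valence 4) → 0 H
  atom 9: C, bond orders sum to 1 (valence 4) → 3 H
  atom 10: C, bond orders sum to 4 (valence 4) → 0 H
  atom 11: N, bond orders sum to 1 (valence 3) → 2 H
  atom 12: O, bond orders sum to 2 (valence 2) → 0 H
Totals → C:8, H:12, N:2, O:1, S:1.
In Hill order: C8H12N2OS.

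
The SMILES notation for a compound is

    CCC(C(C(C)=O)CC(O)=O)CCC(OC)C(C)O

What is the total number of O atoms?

Scan the SMILES for O atoms (remember two-letter symbols like Cl and Br are single atoms).
Oxygen count: 5.

5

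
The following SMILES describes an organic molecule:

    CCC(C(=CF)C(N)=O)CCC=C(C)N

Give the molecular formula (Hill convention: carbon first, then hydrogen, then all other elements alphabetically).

Walk through each heavy atom and fill implicit hydrogens from standard valence (C 4, N 3, O 2, S 2, halogen 1):
  atom 1: C, bond orders sum to 1 (valence 4) → 3 H
  atom 2: C, bond orders sum to 2 (valence 4) → 2 H
  atom 3: C, bond orders sum to 3 (valence 4) → 1 H
  atom 4: C, bond orders sum to 4 (valence 4) → 0 H
  atom 5: C, bond orders sum to 3 (valence 4) → 1 H
  atom 6: F (halogen, monovalent) → 0 H
  atom 7: C, bond orders sum to 4 (valence 4) → 0 H
  atom 8: N, bond orders sum to 1 (valence 3) → 2 H
  atom 9: O, bond orders sum to 2 (valence 2) → 0 H
  atom 10: C, bond orders sum to 2 (valence 4) → 2 H
  atom 11: C, bond orders sum to 2 (valence 4) → 2 H
  atom 12: C, bond orders sum to 3 (valence 4) → 1 H
  atom 13: C, bond orders sum to 4 (valence 4) → 0 H
  atom 14: C, bond orders sum to 1 (valence 4) → 3 H
  atom 15: N, bond orders sum to 1 (valence 3) → 2 H
Totals → C:11, H:19, F:1, N:2, O:1.
In Hill order: C11H19FN2O.

C11H19FN2O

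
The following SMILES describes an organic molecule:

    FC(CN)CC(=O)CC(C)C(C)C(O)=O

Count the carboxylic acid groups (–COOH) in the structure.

1

The carboxylic acid motif appears at heavy-atom position 13 in the SMILES.
Other groups present: 1 ketone, 1 primary amine.
Carboxylic acid count: 1.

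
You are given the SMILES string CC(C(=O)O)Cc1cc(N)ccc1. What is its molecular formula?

Walk through each heavy atom and fill implicit hydrogens from standard valence (C 4, N 3, O 2, S 2, halogen 1); for lowercase aromatic atoms, an aromatic c carries 1 H when it has two neighbours and 0 H with three, and aromatic n carries 0 H:
  atom 1: C, bond orders sum to 1 (valence 4) → 3 H
  atom 2: C, bond orders sum to 3 (valence 4) → 1 H
  atom 3: C, bond orders sum to 4 (valence 4) → 0 H
  atom 4: O, bond orders sum to 2 (valence 2) → 0 H
  atom 5: O, bond orders sum to 1 (valence 2) → 1 H
  atom 6: C, bond orders sum to 2 (valence 4) → 2 H
  atom 7: aromatic c, 3 neighbours → 0 H
  atom 8: aromatic c, 2 neighbours → 1 H
  atom 9: aromatic c, 3 neighbours → 0 H
  atom 10: N, bond orders sum to 1 (valence 3) → 2 H
  atom 11: aromatic c, 2 neighbours → 1 H
  atom 12: aromatic c, 2 neighbours → 1 H
  atom 13: aromatic c, 2 neighbours → 1 H
Totals → C:10, H:13, N:1, O:2.
In Hill order: C10H13NO2.

C10H13NO2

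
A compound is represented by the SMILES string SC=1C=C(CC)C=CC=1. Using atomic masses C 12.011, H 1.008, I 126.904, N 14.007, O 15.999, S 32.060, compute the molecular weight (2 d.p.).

First, the molecular formula is C8H10S (counting implicit H from valence).
  C: 8 × 12.011 = 96.088
  H: 10 × 1.008 = 10.080
  S: 1 × 32.060 = 32.060
Sum: 8×12.011 + 10×1.008 + 1×32.060 = 138.228 → 138.23 g/mol.

138.23 g/mol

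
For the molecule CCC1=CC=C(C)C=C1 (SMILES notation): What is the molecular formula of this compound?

Walk through each heavy atom and fill implicit hydrogens from standard valence (C 4, N 3, O 2, S 2, halogen 1):
  atom 1: C, bond orders sum to 1 (valence 4) → 3 H
  atom 2: C, bond orders sum to 2 (valence 4) → 2 H
  atom 3: C, bond orders sum to 4 (valence 4) → 0 H
  atom 4: C, bond orders sum to 3 (valence 4) → 1 H
  atom 5: C, bond orders sum to 3 (valence 4) → 1 H
  atom 6: C, bond orders sum to 4 (valence 4) → 0 H
  atom 7: C, bond orders sum to 1 (valence 4) → 3 H
  atom 8: C, bond orders sum to 3 (valence 4) → 1 H
  atom 9: C, bond orders sum to 3 (valence 4) → 1 H
Totals → C:9, H:12.

C9H12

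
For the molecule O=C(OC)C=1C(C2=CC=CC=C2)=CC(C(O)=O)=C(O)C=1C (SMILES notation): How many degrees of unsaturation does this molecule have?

Degree of unsaturation = (number of rings) + (number of π bonds).
Ring closures in the SMILES: 2.
π bonds: 8 double bonds (each 1 DoU) → 8 DoU from unsaturation.
Total DoU = 2 + 8 = 10.

10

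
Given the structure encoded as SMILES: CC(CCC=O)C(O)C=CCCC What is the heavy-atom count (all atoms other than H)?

13

Every atom symbol written in the SMILES (organic subset) is one heavy atom; implicit H are not written.
Heavy atoms by element → C:11, O:2.
Total: 13.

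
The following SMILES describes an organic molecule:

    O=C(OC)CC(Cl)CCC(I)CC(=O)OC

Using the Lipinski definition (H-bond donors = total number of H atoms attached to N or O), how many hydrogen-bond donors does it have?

Donors: find every N or O and count the H atoms it carries.
  atom 1 (O): bond orders sum to 2 → 0 H
  atom 3 (O): bond orders sum to 2 → 0 H
  atom 14 (O): bond orders sum to 2 → 0 H
  atom 15 (O): bond orders sum to 2 → 0 H
Lipinski HBD = 0.

0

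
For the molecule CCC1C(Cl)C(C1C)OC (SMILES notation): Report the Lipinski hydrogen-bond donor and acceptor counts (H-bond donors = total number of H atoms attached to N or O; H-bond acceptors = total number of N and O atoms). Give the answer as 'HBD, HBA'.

0, 1

Donors: find every N or O and count the H atoms it carries.
  atom 9 (O): bond orders sum to 2 → 0 H
Lipinski HBD = 0.
Acceptors: N atoms = 0, O atoms = 1 → HBA = 1.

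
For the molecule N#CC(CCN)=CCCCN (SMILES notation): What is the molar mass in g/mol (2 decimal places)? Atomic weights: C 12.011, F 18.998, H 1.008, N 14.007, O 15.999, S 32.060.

First, the molecular formula is C8H15N3 (counting implicit H from valence).
  C: 8 × 12.011 = 96.088
  H: 15 × 1.008 = 15.120
  N: 3 × 14.007 = 42.021
Sum: 8×12.011 + 15×1.008 + 3×14.007 = 153.229 → 153.23 g/mol.

153.23 g/mol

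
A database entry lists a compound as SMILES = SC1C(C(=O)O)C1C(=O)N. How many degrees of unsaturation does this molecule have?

Degree of unsaturation = (number of rings) + (number of π bonds).
Ring closures in the SMILES: 1.
π bonds: 2 double bonds (each 1 DoU) → 2 DoU from unsaturation.
Total DoU = 1 + 2 = 3.

3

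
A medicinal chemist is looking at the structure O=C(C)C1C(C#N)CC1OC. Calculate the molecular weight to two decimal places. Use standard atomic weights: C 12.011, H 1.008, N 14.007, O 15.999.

First, the molecular formula is C8H11NO2 (counting implicit H from valence).
  C: 8 × 12.011 = 96.088
  H: 11 × 1.008 = 11.088
  N: 1 × 14.007 = 14.007
  O: 2 × 15.999 = 31.998
Sum: 8×12.011 + 11×1.008 + 1×14.007 + 2×15.999 = 153.181 → 153.18 g/mol.

153.18 g/mol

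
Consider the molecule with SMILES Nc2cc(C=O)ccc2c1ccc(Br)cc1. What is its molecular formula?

Walk through each heavy atom and fill implicit hydrogens from standard valence (C 4, N 3, O 2, S 2, halogen 1); for lowercase aromatic atoms, an aromatic c carries 1 H when it has two neighbours and 0 H with three, and aromatic n carries 0 H:
  atom 1: N, bond orders sum to 1 (valence 3) → 2 H
  atom 2: aromatic c, 3 neighbours → 0 H
  atom 3: aromatic c, 2 neighbours → 1 H
  atom 4: aromatic c, 3 neighbours → 0 H
  atom 5: C, bond orders sum to 3 (valence 4) → 1 H
  atom 6: O, bond orders sum to 2 (valence 2) → 0 H
  atom 7: aromatic c, 2 neighbours → 1 H
  atom 8: aromatic c, 2 neighbours → 1 H
  atom 9: aromatic c, 3 neighbours → 0 H
  atom 10: aromatic c, 3 neighbours → 0 H
  atom 11: aromatic c, 2 neighbours → 1 H
  atom 12: aromatic c, 2 neighbours → 1 H
  atom 13: aromatic c, 3 neighbours → 0 H
  atom 14: Br (halogen, monovalent) → 0 H
  atom 15: aromatic c, 2 neighbours → 1 H
  atom 16: aromatic c, 2 neighbours → 1 H
Totals → C:13, H:10, Br:1, N:1, O:1.

C13H10BrNO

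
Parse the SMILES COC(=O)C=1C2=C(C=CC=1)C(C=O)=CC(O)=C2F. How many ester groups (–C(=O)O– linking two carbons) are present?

The ester motif appears at heavy-atom position 3 in the SMILES.
Other groups present: 1 aldehyde, 1 hydroxyl.
Ester count: 1.

1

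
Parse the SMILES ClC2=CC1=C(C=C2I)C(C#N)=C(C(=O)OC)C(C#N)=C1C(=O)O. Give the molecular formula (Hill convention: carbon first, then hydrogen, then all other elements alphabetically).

Walk through each heavy atom and fill implicit hydrogens from standard valence (C 4, N 3, O 2, S 2, halogen 1):
  atom 1: Cl (halogen, monovalent) → 0 H
  atom 2: C, bond orders sum to 4 (valence 4) → 0 H
  atom 3: C, bond orders sum to 3 (valence 4) → 1 H
  atom 4: C, bond orders sum to 4 (valence 4) → 0 H
  atom 5: C, bond orders sum to 4 (valence 4) → 0 H
  atom 6: C, bond orders sum to 3 (valence 4) → 1 H
  atom 7: C, bond orders sum to 4 (valence 4) → 0 H
  atom 8: I (halogen, monovalent) → 0 H
  atom 9: C, bond orders sum to 4 (valence 4) → 0 H
  atom 10: C, bond orders sum to 4 (valence 4) → 0 H
  atom 11: N, bond orders sum to 3 (valence 3) → 0 H
  atom 12: C, bond orders sum to 4 (valence 4) → 0 H
  atom 13: C, bond orders sum to 4 (valence 4) → 0 H
  atom 14: O, bond orders sum to 2 (valence 2) → 0 H
  atom 15: O, bond orders sum to 2 (valence 2) → 0 H
  atom 16: C, bond orders sum to 1 (valence 4) → 3 H
  atom 17: C, bond orders sum to 4 (valence 4) → 0 H
  atom 18: C, bond orders sum to 4 (valence 4) → 0 H
  atom 19: N, bond orders sum to 3 (valence 3) → 0 H
  atom 20: C, bond orders sum to 4 (valence 4) → 0 H
  atom 21: C, bond orders sum to 4 (valence 4) → 0 H
  atom 22: O, bond orders sum to 2 (valence 2) → 0 H
  atom 23: O, bond orders sum to 1 (valence 2) → 1 H
Totals → C:15, H:6, Cl:1, I:1, N:2, O:4.

C15H6ClIN2O4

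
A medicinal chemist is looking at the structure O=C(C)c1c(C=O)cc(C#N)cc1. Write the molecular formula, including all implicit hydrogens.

Walk through each heavy atom and fill implicit hydrogens from standard valence (C 4, N 3, O 2, S 2, halogen 1); for lowercase aromatic atoms, an aromatic c carries 1 H when it has two neighbours and 0 H with three, and aromatic n carries 0 H:
  atom 1: O, bond orders sum to 2 (valence 2) → 0 H
  atom 2: C, bond orders sum to 4 (valence 4) → 0 H
  atom 3: C, bond orders sum to 1 (valence 4) → 3 H
  atom 4: aromatic c, 3 neighbours → 0 H
  atom 5: aromatic c, 3 neighbours → 0 H
  atom 6: C, bond orders sum to 3 (valence 4) → 1 H
  atom 7: O, bond orders sum to 2 (valence 2) → 0 H
  atom 8: aromatic c, 2 neighbours → 1 H
  atom 9: aromatic c, 3 neighbours → 0 H
  atom 10: C, bond orders sum to 4 (valence 4) → 0 H
  atom 11: N, bond orders sum to 3 (valence 3) → 0 H
  atom 12: aromatic c, 2 neighbours → 1 H
  atom 13: aromatic c, 2 neighbours → 1 H
Totals → C:10, H:7, N:1, O:2.
In Hill order: C10H7NO2.

C10H7NO2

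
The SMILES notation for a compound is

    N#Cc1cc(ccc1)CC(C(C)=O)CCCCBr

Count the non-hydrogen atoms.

Every atom symbol written in the SMILES (organic subset) is one heavy atom; implicit H are not written.
Heavy atoms by element → Br:1, C:15, N:1, O:1.
Total: 18.

18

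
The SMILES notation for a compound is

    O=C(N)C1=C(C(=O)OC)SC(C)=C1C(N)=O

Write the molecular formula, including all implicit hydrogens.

Walk through each heavy atom and fill implicit hydrogens from standard valence (C 4, N 3, O 2, S 2, halogen 1):
  atom 1: O, bond orders sum to 2 (valence 2) → 0 H
  atom 2: C, bond orders sum to 4 (valence 4) → 0 H
  atom 3: N, bond orders sum to 1 (valence 3) → 2 H
  atom 4: C, bond orders sum to 4 (valence 4) → 0 H
  atom 5: C, bond orders sum to 4 (valence 4) → 0 H
  atom 6: C, bond orders sum to 4 (valence 4) → 0 H
  atom 7: O, bond orders sum to 2 (valence 2) → 0 H
  atom 8: O, bond orders sum to 2 (valence 2) → 0 H
  atom 9: C, bond orders sum to 1 (valence 4) → 3 H
  atom 10: S, bond orders sum to 2 (valence 2) → 0 H
  atom 11: C, bond orders sum to 4 (valence 4) → 0 H
  atom 12: C, bond orders sum to 1 (valence 4) → 3 H
  atom 13: C, bond orders sum to 4 (valence 4) → 0 H
  atom 14: C, bond orders sum to 4 (valence 4) → 0 H
  atom 15: N, bond orders sum to 1 (valence 3) → 2 H
  atom 16: O, bond orders sum to 2 (valence 2) → 0 H
Totals → C:9, H:10, N:2, O:4, S:1.
In Hill order: C9H10N2O4S.

C9H10N2O4S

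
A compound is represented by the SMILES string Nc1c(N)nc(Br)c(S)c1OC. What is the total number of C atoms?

Count every carbon token in the SMILES (each C, including those in ring-closure positions and inside branches).
Carbon count: 6.

6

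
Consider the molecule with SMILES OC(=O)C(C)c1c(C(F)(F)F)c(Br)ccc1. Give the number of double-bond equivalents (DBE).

5

Molecular formula: C10H8BrF3O2.
DoU = (2C + 2 + N − H − X) / 2, where X is the halogen count and O/S are ignored.
    = (2·10 + 2 + 0 − 8 − 4) / 2 = 10 / 2 = 5.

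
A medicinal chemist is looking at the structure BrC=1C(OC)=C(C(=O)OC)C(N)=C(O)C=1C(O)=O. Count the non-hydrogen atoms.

Every atom symbol written in the SMILES (organic subset) is one heavy atom; implicit H are not written.
Heavy atoms by element → Br:1, C:10, N:1, O:6.
Total: 18.

18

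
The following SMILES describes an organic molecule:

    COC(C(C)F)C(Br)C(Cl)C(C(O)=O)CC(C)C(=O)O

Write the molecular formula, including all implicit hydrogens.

Walk through each heavy atom and fill implicit hydrogens from standard valence (C 4, N 3, O 2, S 2, halogen 1):
  atom 1: C, bond orders sum to 1 (valence 4) → 3 H
  atom 2: O, bond orders sum to 2 (valence 2) → 0 H
  atom 3: C, bond orders sum to 3 (valence 4) → 1 H
  atom 4: C, bond orders sum to 3 (valence 4) → 1 H
  atom 5: C, bond orders sum to 1 (valence 4) → 3 H
  atom 6: F (halogen, monovalent) → 0 H
  atom 7: C, bond orders sum to 3 (valence 4) → 1 H
  atom 8: Br (halogen, monovalent) → 0 H
  atom 9: C, bond orders sum to 3 (valence 4) → 1 H
  atom 10: Cl (halogen, monovalent) → 0 H
  atom 11: C, bond orders sum to 3 (valence 4) → 1 H
  atom 12: C, bond orders sum to 4 (valence 4) → 0 H
  atom 13: O, bond orders sum to 1 (valence 2) → 1 H
  atom 14: O, bond orders sum to 2 (valence 2) → 0 H
  atom 15: C, bond orders sum to 2 (valence 4) → 2 H
  atom 16: C, bond orders sum to 3 (valence 4) → 1 H
  atom 17: C, bond orders sum to 1 (valence 4) → 3 H
  atom 18: C, bond orders sum to 4 (valence 4) → 0 H
  atom 19: O, bond orders sum to 2 (valence 2) → 0 H
  atom 20: O, bond orders sum to 1 (valence 2) → 1 H
Totals → C:12, H:19, Br:1, Cl:1, F:1, O:5.

C12H19BrClFO5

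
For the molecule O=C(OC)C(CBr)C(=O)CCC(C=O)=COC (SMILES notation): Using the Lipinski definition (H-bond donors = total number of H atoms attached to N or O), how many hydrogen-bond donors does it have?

0

Donors: find every N or O and count the H atoms it carries.
  atom 1 (O): bond orders sum to 2 → 0 H
  atom 3 (O): bond orders sum to 2 → 0 H
  atom 9 (O): bond orders sum to 2 → 0 H
  atom 14 (O): bond orders sum to 2 → 0 H
  atom 16 (O): bond orders sum to 2 → 0 H
Lipinski HBD = 0.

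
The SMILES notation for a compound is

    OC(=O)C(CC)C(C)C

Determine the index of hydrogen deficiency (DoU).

1

Molecular formula: C7H14O2.
DoU = (2C + 2 + N − H − X) / 2, where X is the halogen count and O/S are ignored.
    = (2·7 + 2 + 0 − 14 − 0) / 2 = 2 / 2 = 1.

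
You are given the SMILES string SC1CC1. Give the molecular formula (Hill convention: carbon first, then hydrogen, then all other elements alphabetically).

C3H6S

Walk through each heavy atom and fill implicit hydrogens from standard valence (C 4, N 3, O 2, S 2, halogen 1):
  atom 1: S, bond orders sum to 1 (valence 2) → 1 H
  atom 2: C, bond orders sum to 3 (valence 4) → 1 H
  atom 3: C, bond orders sum to 2 (valence 4) → 2 H
  atom 4: C, bond orders sum to 2 (valence 4) → 2 H
Totals → C:3, H:6, S:1.
In Hill order: C3H6S.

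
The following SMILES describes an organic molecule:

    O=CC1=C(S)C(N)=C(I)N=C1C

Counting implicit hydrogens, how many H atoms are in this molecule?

Walk through each heavy atom and fill implicit hydrogens from standard valence (C 4, N 3, O 2, S 2, halogen 1):
  atom 1: O, bond orders sum to 2 (valence 2) → 0 H
  atom 2: C, bond orders sum to 3 (valence 4) → 1 H
  atom 3: C, bond orders sum to 4 (valence 4) → 0 H
  atom 4: C, bond orders sum to 4 (valence 4) → 0 H
  atom 5: S, bond orders sum to 1 (valence 2) → 1 H
  atom 6: C, bond orders sum to 4 (valence 4) → 0 H
  atom 7: N, bond orders sum to 1 (valence 3) → 2 H
  atom 8: C, bond orders sum to 4 (valence 4) → 0 H
  atom 9: I (halogen, monovalent) → 0 H
  atom 10: N, bond orders sum to 3 (valence 3) → 0 H
  atom 11: C, bond orders sum to 4 (valence 4) → 0 H
  atom 12: C, bond orders sum to 1 (valence 4) → 3 H
Total hydrogens: 7.

7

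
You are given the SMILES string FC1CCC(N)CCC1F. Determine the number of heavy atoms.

Every atom symbol written in the SMILES (organic subset) is one heavy atom; implicit H are not written.
Heavy atoms by element → C:7, F:2, N:1.
Total: 10.

10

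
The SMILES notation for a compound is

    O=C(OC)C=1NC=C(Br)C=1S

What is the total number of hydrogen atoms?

6

Walk through each heavy atom and fill implicit hydrogens from standard valence (C 4, N 3, O 2, S 2, halogen 1):
  atom 1: O, bond orders sum to 2 (valence 2) → 0 H
  atom 2: C, bond orders sum to 4 (valence 4) → 0 H
  atom 3: O, bond orders sum to 2 (valence 2) → 0 H
  atom 4: C, bond orders sum to 1 (valence 4) → 3 H
  atom 5: C, bond orders sum to 4 (valence 4) → 0 H
  atom 6: N, bond orders sum to 2 (valence 3) → 1 H
  atom 7: C, bond orders sum to 3 (valence 4) → 1 H
  atom 8: C, bond orders sum to 4 (valence 4) → 0 H
  atom 9: Br (halogen, monovalent) → 0 H
  atom 10: C, bond orders sum to 4 (valence 4) → 0 H
  atom 11: S, bond orders sum to 1 (valence 2) → 1 H
Total hydrogens: 6.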